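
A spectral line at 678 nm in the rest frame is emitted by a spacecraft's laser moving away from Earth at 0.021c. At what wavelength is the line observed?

692.4 nm

Relativistic Doppler for wavelength: λ' = λ₀ · √((1 + β)/(1 − β)).
λ' = 678 × √(1.0210/0.9790) = 678 × 1.02123 ≈ 692.4 nm.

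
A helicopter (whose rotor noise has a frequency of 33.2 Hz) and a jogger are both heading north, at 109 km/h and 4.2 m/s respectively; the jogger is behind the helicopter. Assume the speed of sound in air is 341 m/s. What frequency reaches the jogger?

30.9 Hz

109 km/h = 30.28 m/s.
The jogger is behind, so the helicopter is moving away from it while the jogger is moving toward the helicopter.
General Doppler shift: f' = f · (v + v_o)/(v + v_s).
f' = 33.2 × (341 + 4.2)/(341 + 30.28) = 33.2 × 345.2/371.28 ≈ 30.9 Hz.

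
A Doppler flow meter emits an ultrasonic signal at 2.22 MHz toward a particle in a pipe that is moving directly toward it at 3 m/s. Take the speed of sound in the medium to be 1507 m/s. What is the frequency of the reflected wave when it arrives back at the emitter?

2.229 MHz

At the particle in a pipe (a moving observer), f₁ = f₀ · (v + u)/v = 2.22 × 1510/1507 ≈ 2.224 MHz.
The reflection then acts as a moving source: f₂ = f₁ · v/(v − u) ≈ 2.229 MHz.
Equivalently f₂ = f₀ · (v + u)/(v − u).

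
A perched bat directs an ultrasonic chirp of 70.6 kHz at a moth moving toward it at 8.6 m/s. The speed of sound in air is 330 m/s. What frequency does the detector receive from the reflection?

At the moth (a moving observer), f₁ = f₀ · (v + u)/v = 70.6 × 338.6/330 ≈ 72.4 kHz.
The reflection then acts as a moving source: f₂ = f₁ · v/(v − u) ≈ 74.4 kHz.

74.4 kHz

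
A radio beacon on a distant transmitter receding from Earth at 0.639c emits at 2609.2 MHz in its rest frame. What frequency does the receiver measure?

1224.5 MHz

Relativistic Doppler for frequency: f' = f₀ · √((1 − β)/(1 + β)).
f' = 2609.2 × √(0.3610/1.6390) = 2609.2 × 0.46931 ≈ 1224.5 MHz.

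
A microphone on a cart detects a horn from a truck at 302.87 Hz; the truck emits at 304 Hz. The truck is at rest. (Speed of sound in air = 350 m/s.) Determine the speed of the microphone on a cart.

1.30 m/s

f' < f, so the microphone on a cart is receding.
f' = f · (v − v_o)/v ⇒ v_o = v · |f'/f − 1|.
v_o = 350 × |302.87/304 − 1| = 350 × 0.003717 ≈ 1.30 m/s.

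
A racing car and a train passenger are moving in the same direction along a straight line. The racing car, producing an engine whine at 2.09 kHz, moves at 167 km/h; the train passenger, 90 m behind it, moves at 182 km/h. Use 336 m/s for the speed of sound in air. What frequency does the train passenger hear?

2.11 kHz

167 km/h = 46.39 m/s; 182 km/h = 50.56 m/s.
The train passenger is behind, so the racing car is moving away from it while the train passenger is moving toward the racing car.
With source receding and observer approaching, f' = f · (v + v_o)/(v + v_s).
f' = 2.09 × (336 + 50.56)/(336 + 46.39) = 2.09 × 386.56/382.39 ≈ 2.11 kHz.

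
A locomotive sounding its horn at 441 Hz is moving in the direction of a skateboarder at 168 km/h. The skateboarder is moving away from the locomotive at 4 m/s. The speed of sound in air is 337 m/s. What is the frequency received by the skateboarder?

168 km/h = 46.67 m/s.
General Doppler shift: f' = f · (v − v_o)/(v − v_s).
f' = 441 × (337 − 4)/(337 − 46.67) = 441 × 333/290.33 ≈ 506 Hz.

506 Hz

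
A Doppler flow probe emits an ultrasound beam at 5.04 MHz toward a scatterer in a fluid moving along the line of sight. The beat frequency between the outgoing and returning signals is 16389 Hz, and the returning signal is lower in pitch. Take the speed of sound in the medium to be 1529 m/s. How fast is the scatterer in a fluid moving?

2.49 m/s

Double Doppler shift off a moving reflector: f₂ = f₀ · (v + u)/(v − u) (u > 0 toward emitter).
Returning signal is lower, so f₂ = f₀ − Δf = 5040000 − 16389 = 5023611 Hz.
Rearranging, u = v · (f₂ − f₀)/(f₂ + f₀) = 1529 × -16389/10063611 ≈ -2.49 m/s.
So the scatterer in a fluid is moving at 2.49 m/s away from the emitter.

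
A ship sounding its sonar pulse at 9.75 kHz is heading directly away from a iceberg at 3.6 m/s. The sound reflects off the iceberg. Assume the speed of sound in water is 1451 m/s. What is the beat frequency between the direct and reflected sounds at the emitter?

The iceberg receives the sound from a moving source: f₁ = f₀ · v/(v + v_e) = 9.75 × 1451/1454.6 ≈ 9.7259 kHz.
On the return leg the ship is a moving observer: f₂ = f₁ · (v − v_e)/v = 9.7259 × 1447.4/1451 ≈ 9.7017 kHz.
Beat against the emitted tone (with f₀ = 9750 Hz): |f₂ − f₀| = 2v_e·f₀/(v + v_e) = 2 × 3.6 × 9750/1454.6 ≈ 48.3 Hz.

48.3 Hz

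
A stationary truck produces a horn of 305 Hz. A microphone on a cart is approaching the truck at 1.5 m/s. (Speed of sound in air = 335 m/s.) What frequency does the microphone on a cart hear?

Moving observer, stationary source: f' = f · (v + v_o)/v.
f' = 305 × (335 + 1.5)/335 = 305 × 336.5/335 ≈ 306 Hz.

306 Hz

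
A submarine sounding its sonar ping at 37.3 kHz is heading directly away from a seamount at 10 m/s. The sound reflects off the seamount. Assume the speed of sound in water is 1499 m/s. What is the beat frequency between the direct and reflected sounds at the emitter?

The seamount receives the sound from a moving source: f₁ = f₀ · v/(v + v_e) = 37.3 × 1499/1509 ≈ 37.053 kHz.
On the return leg the submarine is a moving observer: f₂ = f₁ · (v − v_e)/v = 37.053 × 1489/1499 ≈ 36.806 kHz.
Beat against the emitted tone (with f₀ = 37300 Hz): |f₂ − f₀| = 2v_e·f₀/(v + v_e) = 2 × 10 × 37300/1509 ≈ 494 Hz.

494 Hz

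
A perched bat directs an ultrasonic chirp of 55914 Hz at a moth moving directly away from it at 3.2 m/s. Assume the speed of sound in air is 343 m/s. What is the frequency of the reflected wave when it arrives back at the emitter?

At the moth (a moving observer), f₁ = f₀ · (v − u)/v = 55914 × 339.8/343 ≈ 55392 Hz.
On reflection it acts as a source moving away from the stationary detector: f₂ = f₁ · v/(v + u) = 55392 × 343/346.2 ≈ 54880 Hz.

54880 Hz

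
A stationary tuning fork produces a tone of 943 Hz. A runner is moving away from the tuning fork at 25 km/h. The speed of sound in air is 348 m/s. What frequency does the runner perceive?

924 Hz

25 km/h = 6.944 m/s.
Only the observer moves, away from the source, so f' = f · (v − v_o)/v.
f' = 943 × (348 − 6.944)/348 = 943 × 341.06/348 ≈ 924 Hz.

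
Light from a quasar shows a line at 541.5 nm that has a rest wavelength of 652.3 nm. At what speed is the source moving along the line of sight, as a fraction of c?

λ'/λ₀ = 0.8301 < 1 (blueshift), so the source is approaching.
λ'/λ₀ = √((1 − β)/(1 + β)) for an approaching source ⇒ β = (1 − r²)/(1 + r²) with r = λ'/λ₀.
β = (1 − 0.6891)/(1 + 0.6891) ≈ 0.184.

0.184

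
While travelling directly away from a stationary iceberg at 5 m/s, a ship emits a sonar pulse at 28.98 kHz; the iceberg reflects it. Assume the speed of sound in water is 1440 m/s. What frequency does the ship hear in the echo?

28.8 kHz

The iceberg receives the sound from a moving source: f₁ = f₀ · v/(v + v_e) = 28.98 × 1440/1445 ≈ 28.9 kHz.
On the return leg the ship is a moving observer: f₂ = f₁ · (v − v_e)/v = 28.9 × 1435/1440 ≈ 28.8 kHz.
Equivalently f₂ = f₀ · (v − v_e)/(v + v_e).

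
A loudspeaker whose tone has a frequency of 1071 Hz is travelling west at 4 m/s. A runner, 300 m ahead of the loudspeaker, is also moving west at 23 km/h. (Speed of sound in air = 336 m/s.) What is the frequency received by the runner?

1063 Hz

23 km/h = 6.389 m/s.
The runner is ahead, so the loudspeaker is moving toward it while the runner is moving away from the loudspeaker.
General Doppler shift: f' = f · (v − v_o)/(v − v_s).
f' = 1071 × (336 − 6.389)/(336 − 4) = 1071 × 329.61/332 ≈ 1063 Hz.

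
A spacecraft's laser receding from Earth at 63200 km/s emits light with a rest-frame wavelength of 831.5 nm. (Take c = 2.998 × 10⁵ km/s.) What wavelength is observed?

β = v/c = 63200/299800 = 0.2108.
Relativistic Doppler for wavelength: λ' = λ₀ · √((1 + β)/(1 − β)).
λ' = 831.5 × √(1.2108/0.7892) = 831.5 × 1.23864 ≈ 1029.9 nm.

1029.9 nm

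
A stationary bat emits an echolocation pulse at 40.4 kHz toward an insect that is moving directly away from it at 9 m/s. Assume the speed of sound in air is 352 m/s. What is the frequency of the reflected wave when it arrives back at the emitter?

38.4 kHz

The insect first receives the wave as a moving observer: f₁ = f₀ · (v − u)/v = 40.4 × (352 − 9)/352 ≈ 39.4 kHz.
On reflection it acts as a source moving away from the stationary detector: f₂ = f₁ · v/(v + u) = 39.4 × 352/361 ≈ 38.4 kHz.
Equivalently f₂ = f₀ · (v − u)/(v + u).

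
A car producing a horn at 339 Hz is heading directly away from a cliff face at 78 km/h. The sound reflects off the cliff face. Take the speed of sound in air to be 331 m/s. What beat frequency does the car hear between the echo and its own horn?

41.7 Hz

78 km/h = 21.67 m/s.
The cliff face receives the sound from a moving source: f₁ = f₀ · v/(v + v_e) = 339 × 331/352.67 ≈ 318.2 Hz.
On the return leg the car is a moving observer: f₂ = f₁ · (v − v_e)/v = 318.2 × 309.33/331 ≈ 297.3 Hz.
Beat against the emitted tone: |f₂ − f₀| = 2v_e·f₀/(v + v_e) = 2 × 21.67 × 339/352.67 ≈ 41.7 Hz.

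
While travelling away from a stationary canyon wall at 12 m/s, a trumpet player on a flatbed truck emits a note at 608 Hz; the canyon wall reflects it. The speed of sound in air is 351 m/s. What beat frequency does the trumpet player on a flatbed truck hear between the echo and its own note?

40.2 Hz

The canyon wall receives the sound from a moving source: f₁ = f₀ · v/(v + v_e) = 608 × 351/363 ≈ 587.9 Hz.
On the return leg the trumpet player on a flatbed truck is a moving observer: f₂ = f₁ · (v − v_e)/v = 587.9 × 339/351 ≈ 567.8 Hz.
Beat against the emitted tone: |f₂ − f₀| = 2v_e·f₀/(v + v_e) = 2 × 12 × 608/363 ≈ 40.2 Hz.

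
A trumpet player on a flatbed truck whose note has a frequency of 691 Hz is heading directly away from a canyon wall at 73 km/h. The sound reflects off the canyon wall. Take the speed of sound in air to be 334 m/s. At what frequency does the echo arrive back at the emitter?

73 km/h = 20.28 m/s.
The canyon wall receives the sound from a moving source: f₁ = f₀ · v/(v + v_e) = 691 × 334/354.28 ≈ 651 Hz.
On the return leg the trumpet player on a flatbed truck is a moving observer: f₂ = f₁ · (v − v_e)/v = 651 × 313.72/334 ≈ 612 Hz.
Equivalently f₂ = f₀ · (v − v_e)/(v + v_e).

612 Hz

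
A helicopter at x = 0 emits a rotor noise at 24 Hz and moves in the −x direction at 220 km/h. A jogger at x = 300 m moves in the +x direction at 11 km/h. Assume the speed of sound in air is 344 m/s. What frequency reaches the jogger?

20.2 Hz

220 km/h = 61.11 m/s; 11 km/h = 3.056 m/s.
The observer lies on the +x side, so the source is heading away from the observer and the observer is heading away from the source.
General Doppler shift: f' = f · (v − v_o)/(v + v_s).
f' = 24 × (344 − 3.056)/(344 + 61.11) = 24 × 340.94/405.11 ≈ 20.2 Hz.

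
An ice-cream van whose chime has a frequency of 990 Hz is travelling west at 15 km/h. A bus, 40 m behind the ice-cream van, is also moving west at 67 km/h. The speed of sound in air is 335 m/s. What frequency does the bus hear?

15 km/h = 4.167 m/s; 67 km/h = 18.61 m/s.
The bus is behind, so the ice-cream van is moving away from it while the bus is moving toward the ice-cream van.
General Doppler shift: f' = f · (v + v_o)/(v + v_s).
f' = 990 × (335 + 18.61)/(335 + 4.167) = 990 × 353.61/339.17 ≈ 1032 Hz.

1032 Hz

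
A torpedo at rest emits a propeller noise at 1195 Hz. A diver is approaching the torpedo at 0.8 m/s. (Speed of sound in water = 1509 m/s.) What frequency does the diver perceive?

Only the observer moves, toward the source, so f' = f · (v + v_o)/v.
f' = 1195 × (1509 + 0.8)/1509 = 1195 × 1509.8/1509 ≈ 1196 Hz.

1196 Hz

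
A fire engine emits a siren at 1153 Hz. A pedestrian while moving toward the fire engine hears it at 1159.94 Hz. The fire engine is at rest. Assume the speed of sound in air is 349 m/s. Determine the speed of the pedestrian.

f' = f · (v + v_o)/v ⇒ v_o = v · |f'/f − 1|.
v_o = 349 × |1159.94/1153 − 1| = 349 × 0.006019 ≈ 2.10 m/s.

2.10 m/s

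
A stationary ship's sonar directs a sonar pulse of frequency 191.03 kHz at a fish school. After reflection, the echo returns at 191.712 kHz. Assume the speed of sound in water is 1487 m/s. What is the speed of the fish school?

2.65 m/s

Double Doppler shift off a moving reflector: f₂ = f₀ · (v + u)/(v − u) (u > 0 toward emitter).
Rearranging, u = v · (f₂ − f₀)/(f₂ + f₀) = 1487 × 0.682/382.742 ≈ 2.65 m/s.
So the fish school is moving at 2.65 m/s toward the emitter.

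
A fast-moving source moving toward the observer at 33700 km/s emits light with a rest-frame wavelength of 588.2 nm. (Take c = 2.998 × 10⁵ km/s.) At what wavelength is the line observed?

525.4 nm

β = v/c = 33700/299800 = 0.1124.
Relativistic Doppler for wavelength: λ' = λ₀ · √((1 − β)/(1 + β)).
λ' = 588.2 × √(0.8876/1.1124) = 588.2 × 0.89325 ≈ 525.4 nm.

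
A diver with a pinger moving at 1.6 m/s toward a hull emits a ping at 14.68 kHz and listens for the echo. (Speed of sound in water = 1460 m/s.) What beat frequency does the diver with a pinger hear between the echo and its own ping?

The hull receives the sound from a moving source: f₁ = f₀ · v/(v − v_e) = 14.68 × 1460/1458.4 ≈ 14.6961 kHz.
On the return leg the diver with a pinger is a moving observer: f₂ = f₁ · (v + v_e)/v = 14.6961 × 1461.6/1460 ≈ 14.7122 kHz.
Beat against the emitted tone (with f₀ = 14680 Hz): |f₂ − f₀| = 2v_e·f₀/(v − v_e) = 2 × 1.6 × 14680/1458.4 ≈ 32.2 Hz.

32.2 Hz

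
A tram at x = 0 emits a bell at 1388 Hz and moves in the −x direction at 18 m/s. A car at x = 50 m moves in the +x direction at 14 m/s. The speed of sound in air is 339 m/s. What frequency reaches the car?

1264 Hz

The observer lies on the +x side, so the source is heading away from the observer and the observer is heading away from the source.
With source receding and observer receding, f' = f · (v − v_o)/(v + v_s).
f' = 1388 × (339 − 14)/(339 + 18) = 1388 × 325/357 ≈ 1264 Hz.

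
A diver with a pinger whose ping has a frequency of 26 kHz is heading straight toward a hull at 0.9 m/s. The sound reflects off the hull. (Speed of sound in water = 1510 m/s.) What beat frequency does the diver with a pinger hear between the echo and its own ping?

31.0 Hz

The hull receives the sound from a moving source: f₁ = f₀ · v/(v − v_e) = 26 × 1510/1509.1 ≈ 26.0155 kHz.
On the return leg the diver with a pinger is a moving observer: f₂ = f₁ · (v + v_e)/v = 26.0155 × 1510.9/1510 ≈ 26.0310 kHz.
Beat against the emitted tone (with f₀ = 26000 Hz): |f₂ − f₀| = 2v_e·f₀/(v − v_e) = 2 × 0.9 × 26000/1509.1 ≈ 31.0 Hz.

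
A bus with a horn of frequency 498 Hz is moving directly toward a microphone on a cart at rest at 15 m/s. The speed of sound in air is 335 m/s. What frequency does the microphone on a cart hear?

Only the source moves, toward the listener, so f' = f · v/(v − v_s).
f' = 498 × 335/(335 − 15) = 498 × 335/320 ≈ 521 Hz.

521 Hz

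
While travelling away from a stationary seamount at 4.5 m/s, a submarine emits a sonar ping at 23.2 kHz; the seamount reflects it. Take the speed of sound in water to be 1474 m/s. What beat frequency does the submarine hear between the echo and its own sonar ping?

141 Hz

The seamount receives the sound from a moving source: f₁ = f₀ · v/(v + v_e) = 23.2 × 1474/1478.5 ≈ 23.1294 kHz.
On the return leg the submarine is a moving observer: f₂ = f₁ · (v − v_e)/v = 23.1294 × 1469.5/1474 ≈ 23.0588 kHz.
Beat against the emitted tone (with f₀ = 23200 Hz): |f₂ − f₀| = 2v_e·f₀/(v + v_e) = 2 × 4.5 × 23200/1478.5 ≈ 141 Hz.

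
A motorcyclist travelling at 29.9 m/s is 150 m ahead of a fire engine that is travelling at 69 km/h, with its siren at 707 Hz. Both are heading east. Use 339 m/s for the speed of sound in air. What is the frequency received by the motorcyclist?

683 Hz

69 km/h = 19.17 m/s.
The motorcyclist is ahead, so the fire engine is moving toward it while the motorcyclist is moving away from the fire engine.
General Doppler shift: f' = f · (v − v_o)/(v − v_s).
f' = 707 × (339 − 29.9)/(339 − 19.17) = 707 × 309.1/319.83 ≈ 683 Hz.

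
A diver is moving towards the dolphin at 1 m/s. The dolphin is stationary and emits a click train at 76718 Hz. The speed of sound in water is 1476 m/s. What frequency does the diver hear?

76770 Hz

Moving observer, stationary source: f' = f · (v + v_o)/v.
f' = 76718 × (1476 + 1)/1476 = 76718 × 1477/1476 ≈ 76770 Hz.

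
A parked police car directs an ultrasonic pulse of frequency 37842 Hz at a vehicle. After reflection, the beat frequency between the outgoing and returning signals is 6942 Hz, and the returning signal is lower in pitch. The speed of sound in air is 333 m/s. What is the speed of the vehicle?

Double Doppler shift off a moving reflector: f₂ = f₀ · (v + u)/(v − u) (u > 0 toward emitter).
Returning signal is lower, so f₂ = f₀ − Δf = 37842 − 6942 = 30900 Hz.
Rearranging, u = v · (f₂ − f₀)/(f₂ + f₀) = 333 × -6942/68742 ≈ -34 m/s.
So the vehicle is moving at 34 m/s away from the emitter.

34 m/s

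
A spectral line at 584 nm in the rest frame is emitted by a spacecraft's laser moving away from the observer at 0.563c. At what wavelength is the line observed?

Relativistic Doppler for wavelength: λ' = λ₀ · √((1 + β)/(1 − β)).
λ' = 584 × √(1.5630/0.4370) = 584 × 1.89121 ≈ 1104.5 nm.

1104.5 nm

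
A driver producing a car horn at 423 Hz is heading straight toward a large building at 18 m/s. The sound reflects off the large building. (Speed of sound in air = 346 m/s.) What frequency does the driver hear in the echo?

The large building receives the sound from a moving source: f₁ = f₀ · v/(v − v_e) = 423 × 346/328 ≈ 446 Hz.
On the return leg the driver is a moving observer: f₂ = f₁ · (v + v_e)/v = 446 × 364/346 ≈ 469 Hz.
Equivalently f₂ = f₀ · (v + v_e)/(v − v_e).

469 Hz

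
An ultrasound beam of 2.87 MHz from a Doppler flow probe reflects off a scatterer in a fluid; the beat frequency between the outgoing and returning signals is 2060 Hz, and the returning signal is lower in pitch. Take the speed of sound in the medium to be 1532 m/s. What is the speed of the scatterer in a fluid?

0.55 m/s

Double Doppler shift off a moving reflector: f₂ = f₀ · (v + u)/(v − u) (u > 0 toward emitter).
Returning signal is lower, so f₂ = f₀ − Δf = 2870000 − 2060 = 2867940 Hz.
Rearranging, u = v · (f₂ − f₀)/(f₂ + f₀) = 1532 × -2060/5737940 ≈ -0.55 m/s.
So the scatterer in a fluid is moving at 0.55 m/s away from the emitter.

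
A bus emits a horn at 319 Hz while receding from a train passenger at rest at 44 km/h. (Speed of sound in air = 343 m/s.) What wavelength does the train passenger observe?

44 km/h = 12.22 m/s.
With the source moving away from a stationary observer, f' = f · v/(v + v_s).
f' = 319 × 343/(343 + 12.22) ≈ 308 Hz.
λ' = v/f' = 343/308.024 ≈ 1.11 m.

1.11 m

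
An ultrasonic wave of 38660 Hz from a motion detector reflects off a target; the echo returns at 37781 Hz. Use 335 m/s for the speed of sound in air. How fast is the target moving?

3.9 m/s

Double Doppler shift off a moving reflector: f₂ = f₀ · (v + u)/(v − u) (u > 0 toward emitter).
Rearranging, u = v · (f₂ − f₀)/(f₂ + f₀) = 335 × -879/76441 ≈ -3.9 m/s.
So the target is moving at 3.9 m/s away from the emitter.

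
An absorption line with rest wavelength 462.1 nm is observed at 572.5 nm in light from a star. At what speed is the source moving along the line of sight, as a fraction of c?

0.211

λ'/λ₀ = 1.2389 > 1 (redshift), so the source is receding.
λ'/λ₀ = √((1 + β)/(1 − β)) for a receding source ⇒ β = (r² − 1)/(r² + 1) with r = λ'/λ₀.
β = (1.5349 − 1)/(1.5349 + 1) ≈ 0.211.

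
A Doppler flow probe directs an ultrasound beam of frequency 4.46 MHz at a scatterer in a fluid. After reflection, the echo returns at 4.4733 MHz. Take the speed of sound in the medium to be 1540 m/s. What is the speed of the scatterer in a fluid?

Double Doppler shift off a moving reflector: f₂ = f₀ · (v + u)/(v − u) (u > 0 toward emitter).
Rearranging, u = v · (f₂ − f₀)/(f₂ + f₀) = 1540 × 0.0133/8.9333 ≈ 2.29 m/s.
So the scatterer in a fluid is moving at 2.29 m/s toward the emitter.

2.29 m/s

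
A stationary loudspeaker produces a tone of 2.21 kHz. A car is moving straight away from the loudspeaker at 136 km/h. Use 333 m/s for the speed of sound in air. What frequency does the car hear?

1.959 kHz

136 km/h = 37.78 m/s.
Only the observer moves, away from the source, so f' = f · (v − v_o)/v.
f' = 2.21 × (333 − 37.78)/333 = 2.21 × 295.22/333 ≈ 1.959 kHz.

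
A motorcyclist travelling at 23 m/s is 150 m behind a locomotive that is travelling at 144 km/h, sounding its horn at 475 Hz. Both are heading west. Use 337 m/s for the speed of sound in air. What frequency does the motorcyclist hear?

144 km/h = 40 m/s.
The motorcyclist is behind, so the locomotive is moving away from it while the motorcyclist is moving toward the locomotive.
Both move, so f' = f · (v + v_o)/(v + v_s).
f' = 475 × (337 + 23)/(337 + 40) = 475 × 360/377 ≈ 454 Hz.

454 Hz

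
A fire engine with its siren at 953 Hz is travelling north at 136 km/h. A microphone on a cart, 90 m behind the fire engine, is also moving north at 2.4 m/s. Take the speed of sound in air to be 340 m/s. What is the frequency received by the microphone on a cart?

136 km/h = 37.78 m/s.
The microphone on a cart is behind, so the fire engine is moving away from it while the microphone on a cart is moving toward the fire engine.
With source receding and observer approaching, f' = f · (v + v_o)/(v + v_s).
f' = 953 × (340 + 2.4)/(340 + 37.78) = 953 × 342.4/377.78 ≈ 864 Hz.

864 Hz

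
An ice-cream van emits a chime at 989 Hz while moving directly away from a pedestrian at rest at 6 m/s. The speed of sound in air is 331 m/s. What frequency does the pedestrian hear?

971 Hz

Only the source moves, away from the listener, so f' = f · v/(v + v_s).
f' = 989 × 331/(331 + 6) = 989 × 331/337 ≈ 971 Hz.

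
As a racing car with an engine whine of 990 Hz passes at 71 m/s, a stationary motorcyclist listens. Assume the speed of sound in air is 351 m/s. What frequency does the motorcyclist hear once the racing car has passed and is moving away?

823 Hz

Receding: f₂ = f · v/(v + v_s) = 990 × 351/422 ≈ 823 Hz.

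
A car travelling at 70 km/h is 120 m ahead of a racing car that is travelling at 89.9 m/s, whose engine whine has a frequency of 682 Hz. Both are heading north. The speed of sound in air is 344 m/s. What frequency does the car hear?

871 Hz

70 km/h = 19.44 m/s.
The car is ahead, so the racing car is moving toward it while the car is moving away from the racing car.
General Doppler shift: f' = f · (v − v_o)/(v − v_s).
f' = 682 × (344 − 19.44)/(344 − 89.9) = 682 × 324.56/254.1 ≈ 871 Hz.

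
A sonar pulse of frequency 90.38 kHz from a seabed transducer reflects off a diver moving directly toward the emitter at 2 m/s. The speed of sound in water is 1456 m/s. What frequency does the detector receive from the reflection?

90.6 kHz

The diver first receives the wave as a moving observer: f₁ = f₀ · (v + u)/v = 90.38 × (1456 + 2)/1456 ≈ 90.5 kHz.
The reflection then acts as a moving source: f₂ = f₁ · v/(v − u) ≈ 90.6 kHz.
Equivalently f₂ = f₀ · (v + u)/(v − u).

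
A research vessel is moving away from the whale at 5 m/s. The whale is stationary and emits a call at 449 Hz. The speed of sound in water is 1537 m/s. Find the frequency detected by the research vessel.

Only the observer moves, away from the source, so f' = f · (v − v_o)/v.
f' = 449 × (1537 − 5)/1537 = 449 × 1532/1537 ≈ 448 Hz.

448 Hz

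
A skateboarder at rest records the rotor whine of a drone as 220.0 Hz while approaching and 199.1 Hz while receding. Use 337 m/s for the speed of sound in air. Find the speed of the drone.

f₁/f₂ = (v + v_s)/(v − v_s), so v_s = v · (f₁ − f₂)/(f₁ + f₂).
v_s = 337 × (220.0 − 199.1)/(220.0 + 199.1) = 337 × 20.9/419.1 ≈ 16.8 m/s.

16.8 m/s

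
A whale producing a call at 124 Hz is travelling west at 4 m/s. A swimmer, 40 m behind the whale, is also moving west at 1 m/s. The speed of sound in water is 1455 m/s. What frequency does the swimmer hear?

124 Hz

The swimmer is behind, so the whale is moving away from it while the swimmer is moving toward the whale.
With source receding and observer approaching, f' = f · (v + v_o)/(v + v_s).
f' = 124 × (1455 + 1)/(1455 + 4) = 124 × 1456/1459 ≈ 124 Hz.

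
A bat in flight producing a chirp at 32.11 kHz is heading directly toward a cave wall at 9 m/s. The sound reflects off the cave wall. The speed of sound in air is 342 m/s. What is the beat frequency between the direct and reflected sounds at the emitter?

1736 Hz

The cave wall receives the sound from a moving source: f₁ = f₀ · v/(v − v_e) = 32.11 × 342/333 ≈ 32.978 kHz.
On the return leg the bat in flight is a moving observer: f₂ = f₁ · (v + v_e)/v = 32.978 × 351/342 ≈ 33.846 kHz.
Equivalently f₂ = f₀ · (v + v_e)/(v − v_e).
Beat against the emitted tone (with f₀ = 32110 Hz): |f₂ − f₀| = 2v_e·f₀/(v − v_e) = 2 × 9 × 32110/333 ≈ 1736 Hz.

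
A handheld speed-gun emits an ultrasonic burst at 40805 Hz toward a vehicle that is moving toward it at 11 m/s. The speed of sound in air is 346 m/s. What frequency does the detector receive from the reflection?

At the vehicle (a moving observer), f₁ = f₀ · (v + u)/v = 40805 × 357/346 ≈ 42102 Hz.
The reflection then acts as a moving source: f₂ = f₁ · v/(v − u) ≈ 43485 Hz.

43485 Hz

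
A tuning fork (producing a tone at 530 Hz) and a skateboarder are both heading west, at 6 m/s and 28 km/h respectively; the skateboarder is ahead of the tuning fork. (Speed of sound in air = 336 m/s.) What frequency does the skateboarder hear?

527 Hz

28 km/h = 7.778 m/s.
The skateboarder is ahead, so the tuning fork is moving toward it while the skateboarder is moving away from the tuning fork.
With source approaching and observer receding, f' = f · (v − v_o)/(v − v_s).
f' = 530 × (336 − 7.778)/(336 − 6) = 530 × 328.22/330 ≈ 527 Hz.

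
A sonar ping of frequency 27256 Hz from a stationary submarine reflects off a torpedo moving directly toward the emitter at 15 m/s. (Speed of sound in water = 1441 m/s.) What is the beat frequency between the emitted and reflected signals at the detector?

At the torpedo (a moving observer), f₁ = f₀ · (v + u)/v = 27256 × 1456/1441 ≈ 27540 Hz.
The reflection then acts as a moving source: f₂ = f₁ · v/(v − u) ≈ 27829 Hz.
Equivalently f₂ = f₀ · (v + u)/(v − u).
Beat frequency: |f₂ − f₀| = 2u·f₀/(v − u) = 2 × 15 × 27256/1426 ≈ 573 Hz.

573 Hz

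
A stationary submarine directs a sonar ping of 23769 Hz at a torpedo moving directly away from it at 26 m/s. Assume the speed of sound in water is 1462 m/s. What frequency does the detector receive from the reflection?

At the torpedo (a moving observer), f₁ = f₀ · (v − u)/v = 23769 × 1436/1462 ≈ 23346 Hz.
On reflection it acts as a source moving away from the stationary detector: f₂ = f₁ · v/(v + u) = 23346 × 1462/1488 ≈ 22938 Hz.

22938 Hz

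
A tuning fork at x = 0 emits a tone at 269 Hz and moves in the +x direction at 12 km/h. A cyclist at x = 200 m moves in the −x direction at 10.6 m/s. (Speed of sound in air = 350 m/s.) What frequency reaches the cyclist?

12 km/h = 3.333 m/s.
The observer lies on the +x side, so the source is heading toward the observer and the observer is heading toward the source.
Both move, so f' = f · (v + v_o)/(v − v_s).
f' = 269 × (350 + 10.6)/(350 − 3.333) = 269 × 360.6/346.67 ≈ 280 Hz.

280 Hz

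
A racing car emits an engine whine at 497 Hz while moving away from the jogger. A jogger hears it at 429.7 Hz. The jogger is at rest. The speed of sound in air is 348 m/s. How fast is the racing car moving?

55 m/s

f' = f · v/(v + v_s) ⇒ v_s = v · |1 − f/f'|.
v_s = 348 × |1 − 497/429.7| = 348 × 0.1566 ≈ 55 m/s.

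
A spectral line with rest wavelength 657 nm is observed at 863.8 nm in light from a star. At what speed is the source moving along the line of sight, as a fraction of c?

λ'/λ₀ = 1.3148 > 1 (redshift), so the source is receding.
λ'/λ₀ = √((1 + β)/(1 − β)) for a receding source ⇒ β = (r² − 1)/(r² + 1) with r = λ'/λ₀.
β = (1.7286 − 1)/(1.7286 + 1) ≈ 0.267.

0.267c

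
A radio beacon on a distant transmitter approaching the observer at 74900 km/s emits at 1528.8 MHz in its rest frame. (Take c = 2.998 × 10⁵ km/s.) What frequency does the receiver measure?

β = v/c = 74900/299800 = 0.2498.
Relativistic Doppler for frequency: f' = f₀ · √((1 + β)/(1 − β)).
f' = 1528.8 × √(1.2498/0.7502) = 1528.8 × 1.29076 ≈ 1973.3 MHz.

1973.3 MHz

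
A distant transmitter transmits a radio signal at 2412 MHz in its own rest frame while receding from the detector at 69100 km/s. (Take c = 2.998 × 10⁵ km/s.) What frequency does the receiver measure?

1907.4 MHz

β = v/c = 69100/299800 = 0.2305.
Relativistic Doppler for frequency: f' = f₀ · √((1 − β)/(1 + β)).
f' = 2412 × √(0.7695/1.2305) = 2412 × 0.79081 ≈ 1907.4 MHz.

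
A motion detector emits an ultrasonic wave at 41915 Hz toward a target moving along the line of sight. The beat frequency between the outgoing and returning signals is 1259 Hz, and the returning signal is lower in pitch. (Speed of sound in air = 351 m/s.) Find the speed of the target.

5.4 m/s

Double Doppler shift off a moving reflector: f₂ = f₀ · (v + u)/(v − u) (u > 0 toward emitter).
Returning signal is lower, so f₂ = f₀ − Δf = 41915 − 1259 = 40656 Hz.
Rearranging, u = v · (f₂ − f₀)/(f₂ + f₀) = 351 × -1259/82571 ≈ -5.4 m/s.
So the target is moving at 5.4 m/s away from the emitter.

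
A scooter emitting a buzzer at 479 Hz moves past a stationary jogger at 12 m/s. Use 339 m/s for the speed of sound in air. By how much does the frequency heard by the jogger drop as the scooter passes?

34.0 Hz

Approaching: f₁ = f · v/(v − v_s) = 479 × 339/327 ≈ 496.6 Hz.
Receding: f₂ = f · v/(v + v_s) = 479 × 339/351 ≈ 462.6 Hz.
Drop: f₁ − f₂ = 2f·v·v_s/(v² − v_s²) = 2 × 479 × 339 × 12/(339² − 12²) ≈ 34.0 Hz.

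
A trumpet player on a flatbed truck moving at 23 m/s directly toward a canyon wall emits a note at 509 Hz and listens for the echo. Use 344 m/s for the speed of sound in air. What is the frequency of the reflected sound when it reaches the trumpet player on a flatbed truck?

The canyon wall receives the sound from a moving source: f₁ = f₀ · v/(v − v_e) = 509 × 344/321 ≈ 545 Hz.
On the return leg the trumpet player on a flatbed truck is a moving observer: f₂ = f₁ · (v + v_e)/v = 545 × 367/344 ≈ 582 Hz.
Equivalently f₂ = f₀ · (v + v_e)/(v − v_e).

582 Hz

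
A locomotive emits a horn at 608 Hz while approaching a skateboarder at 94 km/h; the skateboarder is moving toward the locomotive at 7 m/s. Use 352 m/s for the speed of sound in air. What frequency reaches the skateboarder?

670 Hz

94 km/h = 26.11 m/s.
General Doppler shift: f' = f · (v + v_o)/(v − v_s).
f' = 608 × (352 + 7)/(352 − 26.11) = 608 × 359/325.89 ≈ 670 Hz.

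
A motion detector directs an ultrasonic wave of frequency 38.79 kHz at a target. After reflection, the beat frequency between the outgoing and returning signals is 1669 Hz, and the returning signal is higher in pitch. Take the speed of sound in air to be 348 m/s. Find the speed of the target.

7.3 m/s

Double Doppler shift off a moving reflector: f₂ = f₀ · (v + u)/(v − u) (u > 0 toward emitter).
Returning signal is higher, so f₂ = f₀ + Δf = 38790 + 1669 = 40459 Hz.
Rearranging, u = v · (f₂ − f₀)/(f₂ + f₀) = 348 × 1669/79249 ≈ 7.3 m/s.
So the target is moving at 7.3 m/s toward the emitter.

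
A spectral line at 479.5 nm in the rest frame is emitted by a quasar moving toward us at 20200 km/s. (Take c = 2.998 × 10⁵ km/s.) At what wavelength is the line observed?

448.2 nm

β = v/c = 20200/299800 = 0.0674.
Relativistic Doppler for wavelength: λ' = λ₀ · √((1 − β)/(1 + β)).
λ' = 479.5 × √(0.9326/1.0674) = 479.5 × 0.93475 ≈ 448.2 nm.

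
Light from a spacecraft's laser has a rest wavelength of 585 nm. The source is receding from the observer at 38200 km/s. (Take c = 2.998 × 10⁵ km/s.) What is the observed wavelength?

β = v/c = 38200/299800 = 0.1274.
Relativistic Doppler for wavelength: λ' = λ₀ · √((1 + β)/(1 − β)).
λ' = 585 × √(1.1274/0.8726) = 585 × 1.13668 ≈ 665.0 nm.

665.0 nm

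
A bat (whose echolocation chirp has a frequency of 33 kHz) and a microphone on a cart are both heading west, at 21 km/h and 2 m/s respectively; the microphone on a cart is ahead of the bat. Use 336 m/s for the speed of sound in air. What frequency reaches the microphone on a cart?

21 km/h = 5.833 m/s.
The microphone on a cart is ahead, so the bat is moving toward it while the microphone on a cart is moving away from the bat.
General Doppler shift: f' = f · (v − v_o)/(v − v_s).
f' = 33 × (336 − 2)/(336 − 5.833) = 33 × 334/330.17 ≈ 33.4 kHz.

33.4 kHz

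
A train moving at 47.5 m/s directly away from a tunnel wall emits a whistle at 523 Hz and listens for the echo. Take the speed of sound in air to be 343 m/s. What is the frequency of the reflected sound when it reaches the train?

396 Hz

The tunnel wall receives the sound from a moving source: f₁ = f₀ · v/(v + v_e) = 523 × 343/390.5 ≈ 459 Hz.
On the return leg the train is a moving observer: f₂ = f₁ · (v − v_e)/v = 459 × 295.5/343 ≈ 396 Hz.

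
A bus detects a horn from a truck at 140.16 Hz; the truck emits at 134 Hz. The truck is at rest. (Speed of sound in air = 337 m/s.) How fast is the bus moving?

15.5 m/s

f' > f, so the bus is approaching.
f' = f · (v + v_o)/v ⇒ v_o = v · |f'/f − 1|.
v_o = 337 × |140.16/134 − 1| = 337 × 0.04597 ≈ 15.5 m/s.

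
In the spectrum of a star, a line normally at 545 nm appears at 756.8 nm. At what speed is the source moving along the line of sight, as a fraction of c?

λ'/λ₀ = 1.3886 > 1 (redshift), so the source is receding.
λ'/λ₀ = √((1 + β)/(1 − β)) for a receding source ⇒ β = (r² − 1)/(r² + 1) with r = λ'/λ₀.
β = (1.9283 − 1)/(1.9283 + 1) ≈ 0.317.

0.317c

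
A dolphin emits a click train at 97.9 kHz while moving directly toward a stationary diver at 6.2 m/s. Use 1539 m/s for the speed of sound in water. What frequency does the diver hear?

98.3 kHz

Only the source moves, toward the listener, so f' = f · v/(v − v_s).
f' = 97.9 × 1539/(1539 − 6.2) = 97.9 × 1539/1533 ≈ 98.3 kHz.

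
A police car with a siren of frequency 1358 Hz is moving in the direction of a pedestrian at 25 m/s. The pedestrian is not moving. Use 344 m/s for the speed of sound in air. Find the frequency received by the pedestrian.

With the source moving toward a stationary observer, f' = f · v/(v − v_s).
f' = 1358 × 344/(344 − 25) = 1358 × 344/319 ≈ 1464 Hz.

1464 Hz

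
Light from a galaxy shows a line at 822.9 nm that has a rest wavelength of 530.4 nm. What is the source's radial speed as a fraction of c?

λ'/λ₀ = 1.5515 > 1 (redshift), so the source is receding.
λ'/λ₀ = √((1 + β)/(1 − β)) for a receding source ⇒ β = (r² − 1)/(r² + 1) with r = λ'/λ₀.
β = (2.4071 − 1)/(2.4071 + 1) ≈ 0.413.

0.413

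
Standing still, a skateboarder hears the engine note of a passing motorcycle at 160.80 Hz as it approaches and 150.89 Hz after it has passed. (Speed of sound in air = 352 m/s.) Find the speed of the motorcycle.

f₁/f₂ = (v + v_s)/(v − v_s), so v_s = v · (f₁ − f₂)/(f₁ + f₂).
v_s = 352 × (160.80 − 150.89)/(160.80 + 150.89) = 352 × 9.91/311.69 ≈ 11.2 m/s.

11.2 m/s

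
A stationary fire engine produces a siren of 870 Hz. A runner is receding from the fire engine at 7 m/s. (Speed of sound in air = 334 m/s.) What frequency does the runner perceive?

Moving observer, stationary source: f' = f · (v − v_o)/v.
f' = 870 × (334 − 7)/334 = 870 × 327/334 ≈ 852 Hz.

852 Hz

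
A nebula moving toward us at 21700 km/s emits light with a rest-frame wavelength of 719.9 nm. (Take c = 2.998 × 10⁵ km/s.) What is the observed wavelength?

β = v/c = 21700/299800 = 0.0724.
Relativistic Doppler for wavelength: λ' = λ₀ · √((1 − β)/(1 + β)).
λ' = 719.9 × √(0.9276/1.0724) = 719.9 × 0.93006 ≈ 669.5 nm.

669.5 nm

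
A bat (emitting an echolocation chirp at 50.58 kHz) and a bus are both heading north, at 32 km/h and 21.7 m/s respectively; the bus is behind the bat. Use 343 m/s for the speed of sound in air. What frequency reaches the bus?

32 km/h = 8.889 m/s.
The bus is behind, so the bat is moving away from it while the bus is moving toward the bat.
General Doppler shift: f' = f · (v + v_o)/(v + v_s).
f' = 50.58 × (343 + 21.7)/(343 + 8.889) = 50.58 × 364.7/351.89 ≈ 52.4 kHz.

52.4 kHz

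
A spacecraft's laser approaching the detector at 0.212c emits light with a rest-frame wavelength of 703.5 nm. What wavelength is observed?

567.3 nm

Relativistic Doppler for wavelength: λ' = λ₀ · √((1 − β)/(1 + β)).
λ' = 703.5 × √(0.7880/1.2120) = 703.5 × 0.80633 ≈ 567.3 nm.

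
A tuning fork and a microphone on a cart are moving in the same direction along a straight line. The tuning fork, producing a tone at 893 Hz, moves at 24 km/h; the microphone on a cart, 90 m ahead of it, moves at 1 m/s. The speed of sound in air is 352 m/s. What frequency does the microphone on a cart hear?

24 km/h = 6.667 m/s.
The microphone on a cart is ahead, so the tuning fork is moving toward it while the microphone on a cart is moving away from the tuning fork.
Both move, so f' = f · (v − v_o)/(v − v_s).
f' = 893 × (352 − 1)/(352 − 6.667) = 893 × 351/345.33 ≈ 908 Hz.

908 Hz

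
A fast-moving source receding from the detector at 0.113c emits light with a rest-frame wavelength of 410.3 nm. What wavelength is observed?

Relativistic Doppler for wavelength: λ' = λ₀ · √((1 + β)/(1 − β)).
λ' = 410.3 × √(1.1130/0.8870) = 410.3 × 1.12017 ≈ 459.6 nm.

459.6 nm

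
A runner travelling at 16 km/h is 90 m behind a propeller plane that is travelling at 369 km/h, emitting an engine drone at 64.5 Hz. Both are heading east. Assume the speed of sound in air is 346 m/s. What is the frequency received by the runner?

369 km/h = 102.5 m/s; 16 km/h = 4.444 m/s.
The runner is behind, so the propeller plane is moving away from it while the runner is moving toward the propeller plane.
With source receding and observer approaching, f' = f · (v + v_o)/(v + v_s).
f' = 64.5 × (346 + 4.444)/(346 + 102.5) = 64.5 × 350.44/448.5 ≈ 50.4 Hz.

50.4 Hz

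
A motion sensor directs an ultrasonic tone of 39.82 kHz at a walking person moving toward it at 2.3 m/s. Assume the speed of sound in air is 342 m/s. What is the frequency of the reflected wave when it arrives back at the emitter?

At the walking person (a moving observer), f₁ = f₀ · (v + u)/v = 39.82 × 344.3/342 ≈ 40.1 kHz.
The reflection then acts as a moving source: f₂ = f₁ · v/(v − u) ≈ 40.4 kHz.

40.4 kHz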